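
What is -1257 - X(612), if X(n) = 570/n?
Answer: -128309/102 ≈ -1257.9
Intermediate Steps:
-1257 - X(612) = -1257 - 570/612 = -1257 - 1*95/102 = -1257 - 95/102 = -128309/102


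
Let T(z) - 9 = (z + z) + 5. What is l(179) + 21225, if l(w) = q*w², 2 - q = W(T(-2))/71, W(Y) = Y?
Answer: 5736387/71 ≈ 80794.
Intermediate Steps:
T(z) = 14 + 2*z (T(z) = 9 + ((z + z) + 5) = 9 + (2*z + 5) = 9 + (5 + 2*z) = 14 + 2*z)
q = 132/71 (q = 2 - (14 + 2*(-2))/71 = 2 - (14 - 4)/71 = 2 - 10/71 = 132/71 ≈ 1.8592)
l(w) = 132*w²/71
l(179) + 21225 = (132/71)*179² + 21225 = (132/71)*32041 + 21225 = 4229412/71 + 21225 = 5736387/71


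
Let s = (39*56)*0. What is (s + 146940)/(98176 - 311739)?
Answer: -146940/213563 ≈ -0.68804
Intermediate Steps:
s = 0 (s = 2184*0 = 0)
(s + 146940)/(98176 - 311739) = (0 + 146940)/(98176 - 311739) = 146940/(-213563) = 146940*(-1/213563) = -146940/213563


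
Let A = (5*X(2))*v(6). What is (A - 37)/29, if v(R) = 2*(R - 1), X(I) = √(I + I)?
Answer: 63/29 ≈ 2.1724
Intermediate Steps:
X(I) = √2*√I (X(I) = √(2*I) = √2*√I)
v(R) = -2 + 2*R (v(R) = 2*(-1 + R) = -2 + 2*R)
A = 100 (A = (5*(√2*√2))*(-2 + 2*6) = (5*2)*(-2 + 12) = 10*10 = 100)
(A - 37)/29 = (100 - 37)/29 = 63*(1/29) = 63/29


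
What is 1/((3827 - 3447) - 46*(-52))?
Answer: 1/2772 ≈ 0.00036075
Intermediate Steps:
1/((3827 - 3447) - 46*(-52)) = 1/(380 + 2392) = 1/2772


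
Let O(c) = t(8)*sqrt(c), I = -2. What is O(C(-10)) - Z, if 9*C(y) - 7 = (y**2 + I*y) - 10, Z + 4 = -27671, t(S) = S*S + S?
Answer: 27675 + 72*sqrt(13) ≈ 27935.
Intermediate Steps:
t(S) = S + S**2 (t(S) = S**2 + S = S + S**2)
Z = -27675 (Z = -4 - 27671 = -27675)
C(y) = -1/3 - 2*y/9 + y**2/9 (C(y) = 7/9 + ((y**2 - 2*y) - 10)/9 = 7/9 + (-10 + y**2 - 2*y)/9 = 7/9 + (-10/9 - 2*y/9 + y**2/9) = -1/3 - 2*y/9 + y**2/9)
O(c) = 72*sqrt(c) (O(c) = (8*(1 + 8))*sqrt(c) = (8*9)*sqrt(c) = 72*sqrt(c))
O(C(-10)) - Z = 72*sqrt(-1/3 - 2/9*(-10) + (1/9)*(-10)**2) - 1*(-27675) = 72*sqrt(-1/3 + 20/9 + (1/9)*100) + 27675 = 72*sqrt(-1/3 + 20/9 + 100/9) + 27675 = 72*sqrt(13) + 27675 = 27675 + 72*sqrt(13)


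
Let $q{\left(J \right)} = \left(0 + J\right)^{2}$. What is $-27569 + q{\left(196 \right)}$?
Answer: $10847$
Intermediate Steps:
$q{\left(J \right)} = J^{2}$
$-27569 + q{\left(196 \right)} = -27569 + 196^{2} = -27569 + 38416 = 10847$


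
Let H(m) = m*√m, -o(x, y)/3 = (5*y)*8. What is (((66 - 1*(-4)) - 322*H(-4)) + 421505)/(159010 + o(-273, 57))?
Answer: 84315/30434 + 1288*I/76085 ≈ 2.7704 + 0.016928*I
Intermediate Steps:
o(x, y) = -120*y (o(x, y) = -3*5*y*8 = -120*y)
H(m) = m^(3/2)
(((66 - 1*(-4)) - 322*H(-4)) + 421505)/(159010 + o(-273, 57)) = (((66 - 1*(-4)) - (-2576)*I) + 421505)/(159010 - 120*57) = (((66 + 4) - (-2576)*I) + 421505)/(159010 - 6840) = ((70 + 2576*I) + 421505)/152170 = (421575 + 2576*I)*(1/152170) = 84315/30434 + 1288*I/76085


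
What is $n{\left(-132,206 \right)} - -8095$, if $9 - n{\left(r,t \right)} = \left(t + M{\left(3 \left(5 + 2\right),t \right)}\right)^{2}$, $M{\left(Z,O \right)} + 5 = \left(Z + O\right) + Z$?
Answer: $-193497$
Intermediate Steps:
$M{\left(Z,O \right)} = -5 + O + 2 Z$ ($M{\left(Z,O \right)} = -5 + \left(\left(Z + O\right) + Z\right) = -5 + \left(\left(O + Z\right) + Z\right) = -5 + \left(O + 2 Z\right) = -5 + O + 2 Z$)
$n{\left(r,t \right)} = 9 - \left(37 + 2 t\right)^{2}$ ($n{\left(r,t \right)} = 9 - \left(t + \left(-5 + t + 2 \cdot 3 \left(5 + 2\right)\right)\right)^{2} = 9 - \left(t + \left(-5 + t + 2 \cdot 3 \cdot 7\right)\right)^{2} = 9 - \left(t + \left(-5 + t + 2 \cdot 21\right)\right)^{2} = 9 - \left(t + \left(-5 + t + 42\right)\right)^{2} = 9 - \left(t + \left(37 + t\right)\right)^{2} = 9 - \left(37 + 2 t\right)^{2}$)
$n{\left(-132,206 \right)} - -8095 = \left(9 - \left(37 + 2 \cdot 206\right)^{2}\right) - -8095 = \left(9 - \left(37 + 412\right)^{2}\right) + 8095 = \left(9 - 449^{2}\right) + 8095 = \left(9 - 201601\right) + 8095 = -201592 + 8095 = -193497$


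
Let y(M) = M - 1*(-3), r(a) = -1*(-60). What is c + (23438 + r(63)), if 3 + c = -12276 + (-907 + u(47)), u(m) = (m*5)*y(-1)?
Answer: 10782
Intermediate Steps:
r(a) = 60
y(M) = 3 + M (y(M) = M + 3 = 3 + M)
u(m) = 10*m (u(m) = (m*5)*(3 - 1) = (5*m)*2 = 10*m)
c = -12716 (c = -3 + (-12276 + (-907 + 10*47)) = -3 + (-12276 + (-907 + 470)) = -3 + (-12276 - 437) = -3 - 12713 = -12716)
c + (23438 + r(63)) = -12716 + (23438 + 60) = -12716 + 23498 = 10782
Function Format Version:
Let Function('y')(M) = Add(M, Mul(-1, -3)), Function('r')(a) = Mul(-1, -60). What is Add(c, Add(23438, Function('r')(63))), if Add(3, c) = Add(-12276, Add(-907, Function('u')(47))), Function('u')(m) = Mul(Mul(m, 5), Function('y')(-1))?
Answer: 10782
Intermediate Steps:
Function('r')(a) = 60
Function('y')(M) = Add(3, M) (Function('y')(M) = Add(M, 3) = Add(3, M))
Function('u')(m) = Mul(10, m) (Function('u')(m) = Mul(Mul(m, 5), Add(3, -1)) = Mul(Mul(5, m), 2) = Mul(10, m))
c = -12716 (c = Add(-3, Add(-12276, Add(-907, Mul(10, 47)))) = Add(-3, Add(-12276, Add(-907, 470))) = Add(-3, Add(-12276, -437)) = Add(-3, -12713) = -12716)
Add(c, Add(23438, Function('r')(63))) = Add(-12716, Add(23438, 60)) = Add(-12716, 23498) = 10782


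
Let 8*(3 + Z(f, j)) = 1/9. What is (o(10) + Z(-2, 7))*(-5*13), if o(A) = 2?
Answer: 4615/72 ≈ 64.097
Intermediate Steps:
Z(f, j) = -215/72 (Z(f, j) = -3 + (1/8)/9 = -3 + (1/8)*(1/9) = -3 + 1/72 = -215/72)
(o(10) + Z(-2, 7))*(-5*13) = (2 - 215/72)*(-5*13) = -71/72*(-65) = 4615/72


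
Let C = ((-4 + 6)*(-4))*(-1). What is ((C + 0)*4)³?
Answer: 32768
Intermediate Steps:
C = 8 (C = (2*(-4))*(-1) = -8*(-1) = 8)
((C + 0)*4)³ = ((8 + 0)*4)³ = (8*4)³ = 32³ = 32768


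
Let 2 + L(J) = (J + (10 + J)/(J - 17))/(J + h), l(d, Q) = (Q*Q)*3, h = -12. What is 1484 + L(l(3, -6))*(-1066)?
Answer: 403595/168 ≈ 2402.4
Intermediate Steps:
l(d, Q) = 3*Q² (l(d, Q) = Q²*3 = 3*Q²)
L(J) = -2 + (J + (10 + J)/(-17 + J))/(-12 + J) (L(J) = -2 + (J + (10 + J)/(J - 17))/(J - 12) = -2 + (J + (10 + J)/(-17 + J))/(-12 + J))
1484 + L(l(3, -6))*(-1066) = 1484 + ((-398 - (3*(-6)²)² + 42*(3*(-6)²))/(204 + (3*(-6)²)² - 87*(-6)²))*(-1066) = 1484 + ((-398 - (3*36)² + 42*(3*36))/(204 + (3*36)² - 87*36))*(-1066) = 1484 + ((-398 - 1*108² + 42*108)/(204 + 108² - 29*108))*(-1066) = 1484 + ((-398 - 1*11664 + 4536)/(204 + 11664 - 3132))*(-1066) = 1484 + ((-398 - 11664 + 4536)/8736)*(-1066) = 1484 + ((1/8736)*(-7526))*(-1066) = 1484 - 3763/4368*(-1066) = 1484 + 154283/168 = 403595/168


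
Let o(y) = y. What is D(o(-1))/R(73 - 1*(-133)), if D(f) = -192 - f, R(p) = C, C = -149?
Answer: 191/149 ≈ 1.2819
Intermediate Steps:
R(p) = -149
D(o(-1))/R(73 - 1*(-133)) = (-192 - 1*(-1))/(-149) = (-192 + 1)*(-1/149) = -191*(-1/149) = 191/149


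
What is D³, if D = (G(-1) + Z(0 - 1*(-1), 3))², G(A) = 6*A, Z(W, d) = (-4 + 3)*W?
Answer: 117649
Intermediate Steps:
Z(W, d) = -W
D = 49 (D = (6*(-1) - (0 - 1*(-1)))² = (-6 - (0 + 1))² = (-6 - 1*1)² = (-6 - 1)² = (-7)² = 49)
D³ = 49³ = 117649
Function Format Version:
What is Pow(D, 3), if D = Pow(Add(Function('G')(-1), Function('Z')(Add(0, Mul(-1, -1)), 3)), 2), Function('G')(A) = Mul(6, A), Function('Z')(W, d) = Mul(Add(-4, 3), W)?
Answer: 117649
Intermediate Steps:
Function('Z')(W, d) = Mul(-1, W)
D = 49 (D = Pow(Add(Mul(6, -1), Mul(-1, Add(0, Mul(-1, -1)))), 2) = Pow(Add(-6, Mul(-1, Add(0, 1))), 2) = Pow(Add(-6, Mul(-1, 1)), 2) = Pow(Add(-6, -1), 2) = Pow(-7, 2) = 49)
Pow(D, 3) = Pow(49, 3) = 117649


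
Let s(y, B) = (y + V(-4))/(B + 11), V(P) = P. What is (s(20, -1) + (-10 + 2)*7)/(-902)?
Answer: 136/2255 ≈ 0.060310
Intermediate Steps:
s(y, B) = (-4 + y)/(11 + B) (s(y, B) = (y - 4)/(B + 11) = (-4 + y)/(11 + B))
(s(20, -1) + (-10 + 2)*7)/(-902) = ((-4 + 20)/(11 - 1) + (-10 + 2)*7)/(-902) = (16/10 - 8*7)*(-1/902) = ((1/10)*16 - 56)*(-1/902) = (8/5 - 56)*(-1/902) = -272/5*(-1/902) = 136/2255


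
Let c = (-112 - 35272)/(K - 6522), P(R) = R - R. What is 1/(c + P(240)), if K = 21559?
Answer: -15037/35384 ≈ -0.42497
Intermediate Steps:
P(R) = 0
c = -35384/15037 (c = (-112 - 35272)/(21559 - 6522) = -35384/15037 ≈ -2.3531)
1/(c + P(240)) = 1/(-35384/15037 + 0) = 1/(-35384/15037) = -15037/35384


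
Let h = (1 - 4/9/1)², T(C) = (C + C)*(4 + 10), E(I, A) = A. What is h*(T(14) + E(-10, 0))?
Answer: 9800/81 ≈ 120.99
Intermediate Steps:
T(C) = 28*C (T(C) = (2*C)*14 = 28*C)
h = 25/81 (h = (1 - 4*⅑*1)² = (1 - 4/9*1)² = (1 - 4/9)² = (5/9)² = 25/81 ≈ 0.30864)
h*(T(14) + E(-10, 0)) = 25*(28*14 + 0)/81 = 25*(392 + 0)/81 = (25/81)*392 = 9800/81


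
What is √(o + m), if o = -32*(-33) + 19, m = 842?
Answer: 3*√213 ≈ 43.784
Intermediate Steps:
o = 1075 (o = 1056 + 19 = 1075)
√(o + m) = √(1075 + 842) = √1917 = 3*√213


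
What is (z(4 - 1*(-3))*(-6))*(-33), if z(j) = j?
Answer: 1386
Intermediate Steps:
(z(4 - 1*(-3))*(-6))*(-33) = ((4 - 1*(-3))*(-6))*(-33) = ((4 + 3)*(-6))*(-33) = (7*(-6))*(-33) = -42*(-33) = 1386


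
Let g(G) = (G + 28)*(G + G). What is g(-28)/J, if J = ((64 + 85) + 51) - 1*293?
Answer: 0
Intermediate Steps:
g(G) = 2*G*(28 + G) (g(G) = (28 + G)*(2*G) = 2*G*(28 + G))
J = -93 (J = (149 + 51) - 293 = 200 - 293 = -93)
g(-28)/J = (2*(-28)*(28 - 28))/(-93) = (2*(-28)*0)*(-1/93) = 0*(-1/93) = 0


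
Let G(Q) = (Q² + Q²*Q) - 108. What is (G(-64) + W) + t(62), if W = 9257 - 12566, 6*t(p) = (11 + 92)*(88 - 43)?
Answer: -521385/2 ≈ -2.6069e+5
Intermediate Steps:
t(p) = 1545/2 (t(p) = ((11 + 92)*(88 - 43))/6 = (103*45)/6 = (⅙)*4635 = 1545/2)
W = -3309
G(Q) = -108 + Q² + Q³ (G(Q) = (Q² + Q³) - 108 = -108 + Q² + Q³)
(G(-64) + W) + t(62) = ((-108 + (-64)² + (-64)³) - 3309) + 1545/2 = ((-108 + 4096 - 262144) - 3309) + 1545/2 = (-258156 - 3309) + 1545/2 = -261465 + 1545/2 = -521385/2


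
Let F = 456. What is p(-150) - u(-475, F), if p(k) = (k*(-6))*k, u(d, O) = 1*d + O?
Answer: -134981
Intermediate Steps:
u(d, O) = O + d (u(d, O) = d + O = O + d)
p(k) = -6*k**2 (p(k) = (-6*k)*k = -6*k**2)
p(-150) - u(-475, F) = -6*(-150)**2 - (456 - 475) = -6*22500 - 1*(-19) = -135000 + 19 = -134981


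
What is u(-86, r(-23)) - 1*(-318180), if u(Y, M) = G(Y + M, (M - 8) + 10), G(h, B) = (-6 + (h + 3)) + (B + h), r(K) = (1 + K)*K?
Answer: 319525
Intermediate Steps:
r(K) = K*(1 + K)
G(h, B) = -3 + B + 2*h (G(h, B) = (-6 + (3 + h)) + (B + h) = (-3 + h) + (B + h) = -3 + B + 2*h)
u(Y, M) = -1 + 2*Y + 3*M (u(Y, M) = -3 + ((M - 8) + 10) + 2*(Y + M) = -3 + ((-8 + M) + 10) + 2*(M + Y) = -3 + (2 + M) + (2*M + 2*Y) = -1 + 2*Y + 3*M)
u(-86, r(-23)) - 1*(-318180) = (-1 + 2*(-86) + 3*(-23*(1 - 23))) - 1*(-318180) = (-1 - 172 + 3*(-23*(-22))) + 318180 = (-1 - 172 + 3*506) + 318180 = (-1 - 172 + 1518) + 318180 = 1345 + 318180 = 319525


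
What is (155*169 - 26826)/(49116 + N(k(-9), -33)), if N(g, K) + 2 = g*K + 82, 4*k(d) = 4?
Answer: -631/49163 ≈ -0.012835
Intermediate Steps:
k(d) = 1 (k(d) = (¼)*4 = 1)
N(g, K) = 80 + K*g (N(g, K) = -2 + (g*K + 82) = -2 + (K*g + 82) = -2 + (82 + K*g) = 80 + K*g)
(155*169 - 26826)/(49116 + N(k(-9), -33)) = (155*169 - 26826)/(49116 + (80 - 33*1)) = (26195 - 26826)/(49116 + (80 - 33)) = -631/(49116 + 47) = -631/49163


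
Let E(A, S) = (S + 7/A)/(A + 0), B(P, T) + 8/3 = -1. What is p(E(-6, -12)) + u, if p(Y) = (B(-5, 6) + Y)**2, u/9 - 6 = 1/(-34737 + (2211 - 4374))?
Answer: 74612501/1328400 ≈ 56.167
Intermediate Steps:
B(P, T) = -11/3 (B(P, T) = -8/3 - 1 = -11/3)
E(A, S) = (S + 7/A)/A
u = 221399/4100 (u = 54 + 9/(-34737 + (2211 - 4374)) = 54 + 9/(-34737 - 2163) = 54 + 9/(-36900) = 54 + 9*(-1/36900) = 54 - 1/4100 = 221399/4100 ≈ 54.000)
p(Y) = (-11/3 + Y)**2
p(E(-6, -12)) + u = (-11 + 3*((7 - 6*(-12))/(-6)**2))**2/9 + 221399/4100 = (-11 + 3*((7 + 72)/36))**2/9 + 221399/4100 = (-11 + 3*((1/36)*79))**2/9 + 221399/4100 = (-11 + 3*(79/36))**2/9 + 221399/4100 = (-11 + 79/12)**2/9 + 221399/4100 = (-53/12)**2/9 + 221399/4100 = (1/9)*(2809/144) + 221399/4100 = 2809/1296 + 221399/4100 = 74612501/1328400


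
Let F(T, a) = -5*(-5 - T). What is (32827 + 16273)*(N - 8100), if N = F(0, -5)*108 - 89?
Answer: -269509900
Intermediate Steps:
F(T, a) = 25 + 5*T
N = 2611 (N = (25 + 5*0)*108 - 89 = (25 + 0)*108 - 89 = 25*108 - 89 = 2700 - 89 = 2611)
(32827 + 16273)*(N - 8100) = (32827 + 16273)*(2611 - 8100) = 49100*(-5489) = -269509900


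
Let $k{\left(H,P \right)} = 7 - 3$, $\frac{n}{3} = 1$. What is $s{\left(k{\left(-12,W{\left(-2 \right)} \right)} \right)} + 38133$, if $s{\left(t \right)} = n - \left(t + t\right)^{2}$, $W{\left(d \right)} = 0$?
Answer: $38072$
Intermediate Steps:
$n = 3$ ($n = 3 \cdot 1 = 3$)
$k{\left(H,P \right)} = 4$
$s{\left(t \right)} = 3 - 4 t^{2}$ ($s{\left(t \right)} = 3 - \left(t + t\right)^{2} = 3 - \left(2 t\right)^{2} = 3 - 4 t^{2}$)
$s{\left(k{\left(-12,W{\left(-2 \right)} \right)} \right)} + 38133 = \left(3 - 4 \cdot 4^{2}\right) + 38133 = \left(3 - 64\right) + 38133 = -61 + 38133 = 38072$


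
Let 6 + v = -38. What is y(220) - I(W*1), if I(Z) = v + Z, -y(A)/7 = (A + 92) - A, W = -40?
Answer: -560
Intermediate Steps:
v = -44 (v = -6 - 38 = -44)
y(A) = -644 (y(A) = -7*((A + 92) - A) = -7*((92 + A) - A) = -7*92 = -644)
I(Z) = -44 + Z
y(220) - I(W*1) = -644 - (-44 - 40*1) = -644 - (-44 - 40) = -644 - 1*(-84) = -644 + 84 = -560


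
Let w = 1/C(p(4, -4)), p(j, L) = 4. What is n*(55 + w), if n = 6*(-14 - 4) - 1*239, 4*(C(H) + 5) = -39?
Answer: -1124627/59 ≈ -19061.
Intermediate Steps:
C(H) = -59/4 (C(H) = -5 + (1/4)*(-39) = -5 - 39/4 = -59/4)
n = -347 (n = 6*(-18) - 239 = -108 - 239 = -347)
w = -4/59 (w = 1/(-59/4) = -4/59 ≈ -0.067797)
n*(55 + w) = -347*(55 - 4/59) = -347*3241/59 = -1124627/59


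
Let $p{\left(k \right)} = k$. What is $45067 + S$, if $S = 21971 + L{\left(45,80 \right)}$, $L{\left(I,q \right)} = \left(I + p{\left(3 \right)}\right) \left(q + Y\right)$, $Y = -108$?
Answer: $65694$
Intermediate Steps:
$L{\left(I,q \right)} = \left(-108 + q\right) \left(3 + I\right)$ ($L{\left(I,q \right)} = \left(I + 3\right) \left(q - 108\right) = \left(3 + I\right) \left(-108 + q\right) = \left(-108 + q\right) \left(3 + I\right)$)
$S = 20627$ ($S = 21971 + \left(-324 - 4860 + 3 \cdot 80 + 45 \cdot 80\right) = 21971 + \left(-324 - 4860 + 240 + 3600\right) = 21971 - 1344 = 20627$)
$45067 + S = 45067 + 20627 = 65694$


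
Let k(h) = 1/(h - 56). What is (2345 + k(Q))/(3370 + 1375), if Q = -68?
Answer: 290779/588380 ≈ 0.49420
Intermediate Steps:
k(h) = 1/(-56 + h)
(2345 + k(Q))/(3370 + 1375) = (2345 + 1/(-56 - 68))/(3370 + 1375) = (2345 + 1/(-124))/4745 = (2345 - 1/124)*(1/4745) = (290779/124)*(1/4745) = 290779/588380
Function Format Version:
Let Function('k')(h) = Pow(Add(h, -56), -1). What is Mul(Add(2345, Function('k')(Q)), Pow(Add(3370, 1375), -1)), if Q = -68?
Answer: Rational(290779, 588380) ≈ 0.49420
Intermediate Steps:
Function('k')(h) = Pow(Add(-56, h), -1)
Mul(Add(2345, Function('k')(Q)), Pow(Add(3370, 1375), -1)) = Mul(Add(2345, Pow(Add(-56, -68), -1)), Pow(Add(3370, 1375), -1)) = Mul(Add(2345, Pow(-124, -1)), Pow(4745, -1)) = Mul(Add(2345, Rational(-1, 124)), Rational(1, 4745)) = Mul(Rational(290779, 124), Rational(1, 4745)) = Rational(290779, 588380)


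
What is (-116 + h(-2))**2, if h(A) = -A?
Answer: 12996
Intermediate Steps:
(-116 + h(-2))**2 = (-116 - 1*(-2))**2 = (-116 + 2)**2 = (-114)**2 = 12996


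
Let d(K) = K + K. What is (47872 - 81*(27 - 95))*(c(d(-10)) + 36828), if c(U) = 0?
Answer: 1965878640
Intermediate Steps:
d(K) = 2*K
(47872 - 81*(27 - 95))*(c(d(-10)) + 36828) = (47872 - 81*(27 - 95))*(0 + 36828) = (47872 - 81*(-68))*36828 = (47872 + 5508)*36828 = 53380*36828 = 1965878640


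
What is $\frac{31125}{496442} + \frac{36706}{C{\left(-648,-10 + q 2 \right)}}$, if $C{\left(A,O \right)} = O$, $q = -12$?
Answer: $- \frac{9110670901}{8439514} \approx -1079.5$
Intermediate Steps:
$\frac{31125}{496442} + \frac{36706}{C{\left(-648,-10 + q 2 \right)}} = \frac{31125}{496442} + \frac{36706}{-10 - 24} = 31125 \cdot \frac{1}{496442} + \frac{36706}{-10 - 24} = \frac{31125}{496442} + \frac{36706}{-34} = \frac{31125}{496442} + 36706 \left(- \frac{1}{34}\right) = \frac{31125}{496442} - \frac{18353}{17} = - \frac{9110670901}{8439514}$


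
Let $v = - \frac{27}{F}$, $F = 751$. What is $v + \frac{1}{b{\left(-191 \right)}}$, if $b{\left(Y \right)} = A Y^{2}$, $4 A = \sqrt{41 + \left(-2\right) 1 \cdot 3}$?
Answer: $- \frac{27}{751} + \frac{4 \sqrt{35}}{1276835} \approx -0.035934$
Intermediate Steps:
$A = \frac{\sqrt{35}}{4}$ ($A = \frac{\sqrt{41 + \left(-2\right) 1 \cdot 3}}{4} = \frac{\sqrt{41 - 6}}{4} = \frac{\sqrt{35}}{4} \approx 1.479$)
$b{\left(Y \right)} = \frac{\sqrt{35} Y^{2}}{4}$ ($b{\left(Y \right)} = \frac{\sqrt{35}}{4} Y^{2} = \frac{\sqrt{35} Y^{2}}{4}$)
$v = - \frac{27}{751} \approx -0.035952$
$v + \frac{1}{b{\left(-191 \right)}} = - \frac{27}{751} + \frac{1}{\frac{1}{4} \sqrt{35} \left(-191\right)^{2}} = - \frac{27}{751} + \frac{1}{\frac{1}{4} \sqrt{35} \cdot 36481} = - \frac{27}{751} + \frac{1}{\frac{36481}{4} \sqrt{35}} = - \frac{27}{751} + \frac{4 \sqrt{35}}{1276835}$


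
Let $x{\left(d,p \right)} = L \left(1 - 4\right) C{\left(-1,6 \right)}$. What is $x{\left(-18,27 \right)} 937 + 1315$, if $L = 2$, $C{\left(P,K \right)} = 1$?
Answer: $-4307$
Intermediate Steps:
$x{\left(d,p \right)} = -6$ ($x{\left(d,p \right)} = 2 \left(1 - 4\right) 1 = 2 \left(-3\right) 1 = \left(-6\right) 1 = -6$)
$x{\left(-18,27 \right)} 937 + 1315 = \left(-6\right) 937 + 1315 = -5622 + 1315 = -4307$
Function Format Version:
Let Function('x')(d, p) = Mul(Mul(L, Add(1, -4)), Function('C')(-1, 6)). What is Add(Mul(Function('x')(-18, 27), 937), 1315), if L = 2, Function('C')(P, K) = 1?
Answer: -4307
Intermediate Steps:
Function('x')(d, p) = -6 (Function('x')(d, p) = Mul(Mul(2, Add(1, -4)), 1) = Mul(Mul(2, -3), 1) = Mul(-6, 1) = -6)
Add(Mul(Function('x')(-18, 27), 937), 1315) = Add(Mul(-6, 937), 1315) = Add(-5622, 1315) = -4307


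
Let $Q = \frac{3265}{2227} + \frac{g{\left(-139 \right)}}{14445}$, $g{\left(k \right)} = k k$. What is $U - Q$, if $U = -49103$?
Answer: $- \frac{1579685334337}{32169015} \approx -49106.0$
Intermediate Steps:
$g{\left(k \right)} = k^{2}$
$Q = \frac{90190792}{32169015}$ ($Q = \frac{3265}{2227} + \frac{\left(-139\right)^{2}}{14445} = 3265 \cdot \frac{1}{2227} + 19321 \cdot \frac{1}{14445} = \frac{3265}{2227} + \frac{19321}{14445} = \frac{90190792}{32169015} \approx 2.8037$)
$U - Q = -49103 - \frac{90190792}{32169015} = - \frac{1579685334337}{32169015}$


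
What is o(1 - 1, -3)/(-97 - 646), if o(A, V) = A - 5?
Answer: 5/743 ≈ 0.0067295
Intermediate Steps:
o(A, V) = -5 + A
o(1 - 1, -3)/(-97 - 646) = (-5 + (1 - 1))/(-97 - 646) = (-5 + 0)/(-743) = -5*(-1/743) = 5/743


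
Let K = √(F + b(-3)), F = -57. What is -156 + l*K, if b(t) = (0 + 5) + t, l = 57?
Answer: -156 + 57*I*√55 ≈ -156.0 + 422.72*I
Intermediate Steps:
b(t) = 5 + t
K = I*√55 (K = √(-57 + (5 - 3)) = √(-57 + 2) = √(-55) = I*√55 ≈ 7.4162*I)
-156 + l*K = -156 + 57*(I*√55) = -156 + 57*I*√55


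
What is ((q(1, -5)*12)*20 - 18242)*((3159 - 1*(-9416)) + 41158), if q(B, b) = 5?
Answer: -915717786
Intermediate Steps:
((q(1, -5)*12)*20 - 18242)*((3159 - 1*(-9416)) + 41158) = ((5*12)*20 - 18242)*((3159 - 1*(-9416)) + 41158) = (60*20 - 18242)*((3159 + 9416) + 41158) = (1200 - 18242)*(12575 + 41158) = -17042*53733 = -915717786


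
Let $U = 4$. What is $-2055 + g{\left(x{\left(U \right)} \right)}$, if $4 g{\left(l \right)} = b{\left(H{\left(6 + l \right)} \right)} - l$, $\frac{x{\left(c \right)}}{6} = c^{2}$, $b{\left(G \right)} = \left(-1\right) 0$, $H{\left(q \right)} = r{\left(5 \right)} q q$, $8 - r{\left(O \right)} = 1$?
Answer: $-2079$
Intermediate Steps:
$r{\left(O \right)} = 7$ ($r{\left(O \right)} = 8 - 1 = 7$)
$H{\left(q \right)} = 7 q^{2}$ ($H{\left(q \right)} = 7 q q = 7 q^{2}$)
$b{\left(G \right)} = 0$
$x{\left(c \right)} = 6 c^{2}$
$g{\left(l \right)} = - \frac{l}{4}$ ($g{\left(l \right)} = \frac{0 - l}{4} = \frac{\left(-1\right) l}{4} = - \frac{l}{4}$)
$-2055 + g{\left(x{\left(U \right)} \right)} = -2055 - \frac{6 \cdot 4^{2}}{4} = -2055 - \frac{6 \cdot 16}{4} = -2055 - 24 = -2079$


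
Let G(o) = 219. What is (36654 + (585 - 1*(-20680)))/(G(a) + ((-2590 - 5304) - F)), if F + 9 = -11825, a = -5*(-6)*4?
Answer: 57919/4159 ≈ 13.926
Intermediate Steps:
a = 120 (a = 30*4 = 120)
F = -11834 (F = -9 - 11825 = -11834)
(36654 + (585 - 1*(-20680)))/(G(a) + ((-2590 - 5304) - F)) = (36654 + (585 - 1*(-20680)))/(219 + ((-2590 - 5304) - 1*(-11834))) = (36654 + (585 + 20680))/(219 + (-7894 + 11834)) = (36654 + 21265)/(219 + 3940) = 57919/4159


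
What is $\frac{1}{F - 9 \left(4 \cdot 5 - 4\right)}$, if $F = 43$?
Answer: $- \frac{1}{101} \approx -0.009901$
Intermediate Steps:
$\frac{1}{F - 9 \left(4 \cdot 5 - 4\right)} = \frac{1}{43 - 9 \left(4 \cdot 5 - 4\right)} = \frac{1}{43 - 9 \left(20 + \left(-5 + 1\right)\right)} = \frac{1}{43 - 9 \left(20 - 4\right)} = \frac{1}{43 - 144} = \frac{1}{-101} = - \frac{1}{101}$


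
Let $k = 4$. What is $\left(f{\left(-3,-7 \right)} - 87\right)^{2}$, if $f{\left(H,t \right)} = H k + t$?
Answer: $11236$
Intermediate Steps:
$f{\left(H,t \right)} = t + 4 H$ ($f{\left(H,t \right)} = H 4 + t = 4 H + t = t + 4 H$)
$\left(f{\left(-3,-7 \right)} - 87\right)^{2} = \left(\left(-7 + 4 \left(-3\right)\right) - 87\right)^{2} = \left(\left(-7 - 12\right) - 87\right)^{2} = \left(-19 - 87\right)^{2} = \left(-106\right)^{2} = 11236$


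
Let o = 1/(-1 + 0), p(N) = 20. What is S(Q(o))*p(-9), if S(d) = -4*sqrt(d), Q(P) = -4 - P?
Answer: -80*I*sqrt(3) ≈ -138.56*I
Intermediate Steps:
o = -1 (o = 1/(-1) = -1)
S(Q(o))*p(-9) = -4*sqrt(-4 - 1*(-1))*20 = -4*sqrt(-4 + 1)*20 = -4*I*sqrt(3)*20 = -80*I*sqrt(3)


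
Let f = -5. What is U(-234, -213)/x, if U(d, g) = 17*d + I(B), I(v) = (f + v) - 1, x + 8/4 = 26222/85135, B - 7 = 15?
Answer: 168652435/72024 ≈ 2341.6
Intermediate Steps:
B = 22 (B = 7 + 15 = 22)
x = -144048/85135 (x = -2 + 26222/85135 = -144048/85135 ≈ -1.6920)
I(v) = -6 + v (I(v) = (-5 + v) - 1 = -6 + v)
U(d, g) = 16 + 17*d (U(d, g) = 17*d + (-6 + 22) = 17*d + 16 = 16 + 17*d)
U(-234, -213)/x = (16 + 17*(-234))/(-144048/85135) = (16 - 3978)*(-85135/144048) = -3962*(-85135/144048) = 168652435/72024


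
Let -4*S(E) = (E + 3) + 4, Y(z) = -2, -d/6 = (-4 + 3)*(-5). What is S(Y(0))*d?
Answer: 75/2 ≈ 37.500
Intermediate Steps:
d = -30 (d = -6*(-4 + 3)*(-5) = -(-6)*(-5) = -6*5 = -30)
S(E) = -7/4 - E/4 (S(E) = -((E + 3) + 4)/4 = -((3 + E) + 4)/4 = -(7 + E)/4 = -7/4 - E/4)
S(Y(0))*d = (-7/4 - 1/4*(-2))*(-30) = (-7/4 + 1/2)*(-30) = -5/4*(-30) = 75/2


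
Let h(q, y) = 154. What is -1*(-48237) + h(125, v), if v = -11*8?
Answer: 48391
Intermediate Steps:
v = -88
-1*(-48237) + h(125, v) = -1*(-48237) + 154 = 48237 + 154 = 48391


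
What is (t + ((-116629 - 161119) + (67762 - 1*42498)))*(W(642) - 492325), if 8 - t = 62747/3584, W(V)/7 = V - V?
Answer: 445522976089575/3584 ≈ 1.2431e+11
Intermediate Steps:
W(V) = 0 (W(V) = 7*(V - V) = 7*0 = 0)
t = -34075/3584 (t = 8 - 62747/3584 = -34075/3584 ≈ -9.5075)
(t + ((-116629 - 161119) + (67762 - 1*42498)))*(W(642) - 492325) = (-34075/3584 + ((-116629 - 161119) + (67762 - 1*42498)))*(0 - 492325) = (-34075/3584 + (-277748 + (67762 - 42498)))*(-492325) = (-34075/3584 + (-277748 + 25264))*(-492325) = (-34075/3584 - 252484)*(-492325) = -904936731/3584*(-492325) = 445522976089575/3584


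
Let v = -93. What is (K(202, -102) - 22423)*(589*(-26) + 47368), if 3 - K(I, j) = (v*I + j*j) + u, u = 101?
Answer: -453211506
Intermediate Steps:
K(I, j) = -98 - j² + 93*I (K(I, j) = 3 - ((-93*I + j*j) + 101) = 3 - ((-93*I + j²) + 101) = 3 - ((j² - 93*I) + 101) = 3 - (101 + j² - 93*I) = 3 + (-101 - j² + 93*I) = -98 - j² + 93*I)
(K(202, -102) - 22423)*(589*(-26) + 47368) = ((-98 - 1*(-102)² + 93*202) - 22423)*(589*(-26) + 47368) = ((-98 - 1*10404 + 18786) - 22423)*(-15314 + 47368) = ((-98 - 10404 + 18786) - 22423)*32054 = (8284 - 22423)*32054 = -14139*32054 = -453211506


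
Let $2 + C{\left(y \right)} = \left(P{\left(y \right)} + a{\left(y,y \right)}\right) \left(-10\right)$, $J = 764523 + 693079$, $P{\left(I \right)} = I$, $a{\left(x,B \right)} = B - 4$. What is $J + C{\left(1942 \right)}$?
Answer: $1418800$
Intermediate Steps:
$a{\left(x,B \right)} = -4 + B$ ($a{\left(x,B \right)} = B - 4 = -4 + B$)
$J = 1457602$
$C{\left(y \right)} = 38 - 20 y$ ($C{\left(y \right)} = -2 + \left(y + \left(-4 + y\right)\right) \left(-10\right) = -2 + \left(-4 + 2 y\right) \left(-10\right) = -2 - \left(-40 + 20 y\right) = 38 - 20 y$)
$J + C{\left(1942 \right)} = 1457602 + \left(38 - 38840\right) = 1457602 - 38802 = 1418800$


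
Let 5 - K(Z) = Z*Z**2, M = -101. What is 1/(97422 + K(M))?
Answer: 1/1127728 ≈ 8.8674e-7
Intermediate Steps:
K(Z) = 5 - Z**3 (K(Z) = 5 - Z*Z**2 = 5 - Z**3)
1/(97422 + K(M)) = 1/(97422 + (5 - 1*(-101)**3)) = 1/(97422 + (5 - 1*(-1030301))) = 1/(97422 + (5 + 1030301)) = 1/(97422 + 1030306) = 1/1127728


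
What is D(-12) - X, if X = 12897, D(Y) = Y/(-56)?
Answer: -180555/14 ≈ -12897.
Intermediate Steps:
D(Y) = -Y/56 (D(Y) = Y*(-1/56) = -Y/56)
D(-12) - X = -1/56*(-12) - 1*12897 = 3/14 - 12897 = -180555/14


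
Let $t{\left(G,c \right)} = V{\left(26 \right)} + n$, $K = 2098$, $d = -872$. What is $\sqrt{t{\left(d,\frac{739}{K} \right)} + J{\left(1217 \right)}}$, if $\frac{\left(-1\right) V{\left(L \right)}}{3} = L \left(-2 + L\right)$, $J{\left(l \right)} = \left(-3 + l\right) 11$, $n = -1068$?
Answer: $\sqrt{10414} \approx 102.05$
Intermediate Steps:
$J{\left(l \right)} = -33 + 11 l$
$V{\left(L \right)} = - 3 L \left(-2 + L\right)$
$t{\left(G,c \right)} = -2940$ ($t{\left(G,c \right)} = 3 \cdot 26 \left(2 - 26\right) - 1068 = 3 \cdot 26 \left(-24\right) - 1068 = -1872 - 1068 = -2940$)
$\sqrt{t{\left(d,\frac{739}{K} \right)} + J{\left(1217 \right)}} = \sqrt{-2940 + \left(-33 + 11 \cdot 1217\right)} = \sqrt{-2940 + \left(-33 + 13387\right)} = \sqrt{-2940 + 13354} = \sqrt{10414}$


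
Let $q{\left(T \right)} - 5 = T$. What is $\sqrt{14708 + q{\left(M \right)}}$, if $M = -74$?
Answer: $\sqrt{14639} \approx 120.99$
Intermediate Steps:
$q{\left(T \right)} = 5 + T$
$\sqrt{14708 + q{\left(M \right)}} = \sqrt{14708 + \left(5 - 74\right)} = \sqrt{14708 - 69} = \sqrt{14639}$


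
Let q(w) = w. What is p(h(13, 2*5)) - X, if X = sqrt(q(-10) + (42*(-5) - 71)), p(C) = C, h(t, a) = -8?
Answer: -8 - I*sqrt(291) ≈ -8.0 - 17.059*I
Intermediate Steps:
X = I*sqrt(291) (X = sqrt(-10 + (42*(-5) - 71)) = sqrt(-10 + (-210 - 71)) = sqrt(-10 - 281) = sqrt(-291) = I*sqrt(291) ≈ 17.059*I)
p(h(13, 2*5)) - X = -8 - I*sqrt(291)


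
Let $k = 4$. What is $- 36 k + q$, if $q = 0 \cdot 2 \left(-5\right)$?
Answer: $-144$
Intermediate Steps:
$q = 0$ ($q = 0 \left(-5\right) = 0$)
$- 36 k + q = \left(-36\right) 4 + 0 = -144 + 0 = -144$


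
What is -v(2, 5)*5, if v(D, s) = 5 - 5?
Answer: 0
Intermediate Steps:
v(D, s) = 0
-v(2, 5)*5 = -1*0*5 = 0*5 = 0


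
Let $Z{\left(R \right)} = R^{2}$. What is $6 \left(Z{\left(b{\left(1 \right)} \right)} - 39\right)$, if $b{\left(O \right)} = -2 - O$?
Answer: $-180$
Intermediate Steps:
$6 \left(Z{\left(b{\left(1 \right)} \right)} - 39\right) = 6 \left(\left(-2 - 1\right)^{2} - 39\right) = 6 \left(\left(-3\right)^{2} - 39\right) = 6 \left(9 - 39\right) = 6 \left(-30\right) = -180$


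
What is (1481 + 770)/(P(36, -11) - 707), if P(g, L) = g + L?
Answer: -2251/682 ≈ -3.3006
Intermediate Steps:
P(g, L) = L + g
(1481 + 770)/(P(36, -11) - 707) = (1481 + 770)/((-11 + 36) - 707) = 2251/(25 - 707) = 2251/(-682) = -1/682*2251 = -2251/682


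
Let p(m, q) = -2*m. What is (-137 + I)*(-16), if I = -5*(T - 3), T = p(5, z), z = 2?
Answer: 1152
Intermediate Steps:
T = -10 (T = -2*5 = -10)
I = 65 (I = -5*(-10 - 3) = -5*(-13) = 65)
(-137 + I)*(-16) = (-137 + 65)*(-16) = -72*(-16) = 1152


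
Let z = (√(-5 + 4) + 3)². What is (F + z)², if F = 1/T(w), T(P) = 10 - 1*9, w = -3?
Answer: 45 + 108*I ≈ 45.0 + 108.0*I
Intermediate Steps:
T(P) = 1 (T(P) = 10 - 9 = 1)
F = 1 (F = 1/1 = 1)
z = (3 + I)² (z = (√(-1) + 3)² = (I + 3)² = (3 + I)² ≈ 8.0 + 6.0*I)
(F + z)² = (1 + (3 + I)²)²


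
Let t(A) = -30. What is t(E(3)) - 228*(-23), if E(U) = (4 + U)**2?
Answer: 5214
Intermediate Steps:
t(E(3)) - 228*(-23) = -30 - 228*(-23) = -30 - 1*(-5244) = -30 + 5244 = 5214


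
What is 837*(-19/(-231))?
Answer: 5301/77 ≈ 68.844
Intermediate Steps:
837*(-19/(-231)) = 837*(-19*(-1/231)) = 837*(19/231) = 5301/77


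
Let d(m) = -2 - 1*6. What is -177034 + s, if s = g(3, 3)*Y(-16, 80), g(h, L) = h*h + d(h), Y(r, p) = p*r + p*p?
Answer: -171914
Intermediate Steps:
d(m) = -8 (d(m) = -2 - 6 = -8)
Y(r, p) = p² + p*r (Y(r, p) = p*r + p² = p² + p*r)
g(h, L) = -8 + h² (g(h, L) = h*h - 8 = h² - 8 = -8 + h²)
s = 5120 (s = (-8 + 3²)*(80*(80 - 16)) = (-8 + 9)*(80*64) = 1*5120 = 5120)
-177034 + s = -177034 + 5120 = -171914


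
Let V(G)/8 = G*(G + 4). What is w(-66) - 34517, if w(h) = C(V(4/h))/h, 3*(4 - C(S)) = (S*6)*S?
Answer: -1350834405623/39135393 ≈ -34517.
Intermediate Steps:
V(G) = 8*G*(4 + G) (V(G) = 8*(G*(G + 4)) = 8*(G*(4 + G)) = 8*G*(4 + G))
C(S) = 4 - 2*S**2 (C(S) = 4 - S*6*S/3 = 4 - 6*S*S/3 = 4 - 2*S**2)
w(h) = (4 - 2048*(4 + 4/h)**2/h**2)/h (w(h) = (4 - 2*1024*(4 + 4/h)**2/h**2)/h = (4 - 2048*(4 + 4/h)**2/h**2)/h)
w(-66) - 34517 = (4/(-66) - 32768*(1 - 66)**2/(-66)**5) - 34517 = (4*(-1/66) - 32768*(-1/1252332576)*(-65)**2) - 34517 = (-2/33 - 32768*(-1/1252332576)*4225) - 34517 = (-2/33 + 4326400/39135393) - 34517 = 1954558/39135393 - 34517 = -1350834405623/39135393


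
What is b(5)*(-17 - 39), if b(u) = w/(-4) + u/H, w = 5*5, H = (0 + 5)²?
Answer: 1694/5 ≈ 338.80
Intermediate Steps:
H = 25 (H = 5² = 25)
w = 25
b(u) = -25/4 + u/25 (b(u) = 25/(-4) + u/25 = 25*(-¼) + u*(1/25) = -25/4 + u/25)
b(5)*(-17 - 39) = (-25/4 + (1/25)*5)*(-17 - 39) = (-25/4 + ⅕)*(-56) = -121/20*(-56) = 1694/5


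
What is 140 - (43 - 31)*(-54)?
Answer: 788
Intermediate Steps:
140 - (43 - 31)*(-54) = 140 - 12*(-54) = 140 - 1*(-648) = 140 + 648 = 788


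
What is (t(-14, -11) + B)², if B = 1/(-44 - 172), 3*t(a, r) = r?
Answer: 628849/46656 ≈ 13.478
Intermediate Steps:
t(a, r) = r/3
B = -1/216 (B = 1/(-216) = -1/216 ≈ -0.0046296)
(t(-14, -11) + B)² = ((⅓)*(-11) - 1/216)² = (-11/3 - 1/216)² = (-793/216)² = 628849/46656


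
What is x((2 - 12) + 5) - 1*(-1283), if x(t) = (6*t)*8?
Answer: 1043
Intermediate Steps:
x(t) = 48*t
x((2 - 12) + 5) - 1*(-1283) = 48*((2 - 12) + 5) - 1*(-1283) = 48*(-10 + 5) + 1283 = 48*(-5) + 1283 = -240 + 1283 = 1043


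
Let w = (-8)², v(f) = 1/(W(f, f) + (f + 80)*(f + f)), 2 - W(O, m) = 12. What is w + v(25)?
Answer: 335361/5240 ≈ 64.000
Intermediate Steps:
W(O, m) = -10 (W(O, m) = 2 - 1*12 = 2 - 12 = -10)
v(f) = 1/(-10 + 2*f*(80 + f)) (v(f) = 1/(-10 + (f + 80)*(f + f)) = 1/(-10 + (80 + f)*(2*f)) = 1/(-10 + 2*f*(80 + f)))
w = 64
w + v(25) = 64 + 1/(2*(-5 + 25² + 80*25)) = 64 + 1/(2*(-5 + 625 + 2000)) = 64 + (½)/2620 = 64 + (½)*(1/2620) = 64 + 1/5240 = 335361/5240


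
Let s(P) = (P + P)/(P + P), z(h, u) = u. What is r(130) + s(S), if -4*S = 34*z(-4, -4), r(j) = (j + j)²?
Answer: 67601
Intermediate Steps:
r(j) = 4*j² (r(j) = (2*j)² = 4*j²)
S = 34 (S = -17*(-4)/2 = -¼*(-136) = 34)
s(P) = 1 (s(P) = (2*P)/((2*P)) = (2*P)*(1/(2*P)) = 1)
r(130) + s(S) = 4*130² + 1 = 4*16900 + 1 = 67600 + 1 = 67601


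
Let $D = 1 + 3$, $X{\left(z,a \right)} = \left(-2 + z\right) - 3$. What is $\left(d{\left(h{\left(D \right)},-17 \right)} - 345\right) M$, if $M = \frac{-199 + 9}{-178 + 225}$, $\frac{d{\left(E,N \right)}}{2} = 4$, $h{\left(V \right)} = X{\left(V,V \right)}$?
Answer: $\frac{64030}{47} \approx 1362.3$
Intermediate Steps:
$X{\left(z,a \right)} = -5 + z$
$D = 4$
$h{\left(V \right)} = -5 + V$
$d{\left(E,N \right)} = 8$ ($d{\left(E,N \right)} = 2 \cdot 4 = 8$)
$M = - \frac{190}{47} \approx -4.0426$
$\left(d{\left(h{\left(D \right)},-17 \right)} - 345\right) M = \left(8 - 345\right) \left(- \frac{190}{47}\right) = \left(-337\right) \left(- \frac{190}{47}\right) = \frac{64030}{47}$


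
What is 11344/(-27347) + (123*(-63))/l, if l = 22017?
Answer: -3753437/4895113 ≈ -0.76677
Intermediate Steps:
11344/(-27347) + (123*(-63))/l = 11344/(-27347) + (123*(-63))/22017 = 11344*(-1/27347) - 7749*1/22017 = -11344/27347 - 63/179 = -3753437/4895113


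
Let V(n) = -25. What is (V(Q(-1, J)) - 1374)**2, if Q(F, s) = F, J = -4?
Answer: 1957201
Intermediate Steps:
(V(Q(-1, J)) - 1374)**2 = (-25 - 1374)**2 = (-1399)**2 = 1957201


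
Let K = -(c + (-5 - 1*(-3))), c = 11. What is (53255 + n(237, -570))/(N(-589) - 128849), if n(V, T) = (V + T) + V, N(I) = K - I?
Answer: -53159/128269 ≈ -0.41443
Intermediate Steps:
K = -9 (K = -(11 + (-5 - 1*(-3))) = -(11 + (-5 + 3)) = -(11 - 2) = -1*9 = -9)
N(I) = -9 - I
n(V, T) = T + 2*V (n(V, T) = (T + V) + V = T + 2*V)
(53255 + n(237, -570))/(N(-589) - 128849) = (53255 + (-570 + 2*237))/((-9 - 1*(-589)) - 128849) = (53255 + (-570 + 474))/((-9 + 589) - 128849) = (53255 - 96)/(580 - 128849) = 53159/(-128269) = 53159*(-1/128269) = -53159/128269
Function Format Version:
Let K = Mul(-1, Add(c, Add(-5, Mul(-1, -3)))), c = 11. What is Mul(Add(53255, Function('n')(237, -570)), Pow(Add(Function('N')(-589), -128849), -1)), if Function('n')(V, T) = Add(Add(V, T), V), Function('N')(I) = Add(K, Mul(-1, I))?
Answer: Rational(-53159, 128269) ≈ -0.41443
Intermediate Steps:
K = -9 (K = Mul(-1, Add(11, Add(-5, Mul(-1, -3)))) = Mul(-1, Add(11, Add(-5, 3))) = Mul(-1, Add(11, -2)) = Mul(-1, 9) = -9)
Function('N')(I) = Add(-9, Mul(-1, I))
Function('n')(V, T) = Add(T, Mul(2, V)) (Function('n')(V, T) = Add(Add(T, V), V) = Add(T, Mul(2, V)))
Mul(Add(53255, Function('n')(237, -570)), Pow(Add(Function('N')(-589), -128849), -1)) = Mul(Add(53255, Add(-570, Mul(2, 237))), Pow(Add(Add(-9, Mul(-1, -589)), -128849), -1)) = Mul(Add(53255, Add(-570, 474)), Pow(Add(Add(-9, 589), -128849), -1)) = Mul(Add(53255, -96), Pow(Add(580, -128849), -1)) = Mul(53159, Pow(-128269, -1)) = Mul(53159, Rational(-1, 128269)) = Rational(-53159, 128269)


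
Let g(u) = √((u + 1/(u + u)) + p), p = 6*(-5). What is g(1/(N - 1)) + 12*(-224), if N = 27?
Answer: -2688 + 21*I*√26/26 ≈ -2688.0 + 4.1184*I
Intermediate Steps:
p = -30
g(u) = √(-30 + u + 1/(2*u)) (g(u) = √((u + 1/(u + u)) - 30) = √((u + 1/(2*u)) - 30) = √(-30 + u + 1/(2*u)))
g(1/(N - 1)) + 12*(-224) = √(-120 + 2/(1/(27 - 1)) + 4/(27 - 1))/2 + 12*(-224) = √(-120 + 2/(1/26) + 4/26)/2 - 2688 = √(-120 + 2/(1/26) + 4*(1/26))/2 - 2688 = √(-120 + 2*26 + 2/13)/2 - 2688 = √(-120 + 52 + 2/13)/2 - 2688 = √(-882/13)/2 - 2688 = (21*I*√26/13)/2 - 2688 = 21*I*√26/26 - 2688 = -2688 + 21*I*√26/26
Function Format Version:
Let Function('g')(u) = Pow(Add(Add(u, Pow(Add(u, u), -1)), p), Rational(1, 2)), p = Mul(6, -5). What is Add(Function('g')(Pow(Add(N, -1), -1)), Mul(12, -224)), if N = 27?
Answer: Add(-2688, Mul(Rational(21, 26), I, Pow(26, Rational(1, 2)))) ≈ Add(-2688.0, Mul(4.1184, I))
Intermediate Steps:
p = -30
Function('g')(u) = Pow(Add(-30, u, Mul(Rational(1, 2), Pow(u, -1))), Rational(1, 2)) (Function('g')(u) = Pow(Add(Add(u, Pow(Add(u, u), -1)), -30), Rational(1, 2)) = Pow(Add(Add(u, Pow(Mul(2, u), -1)), -30), Rational(1, 2)) = Pow(Add(Add(u, Mul(Rational(1, 2), Pow(u, -1))), -30), Rational(1, 2)) = Pow(Add(-30, u, Mul(Rational(1, 2), Pow(u, -1))), Rational(1, 2)))
Add(Function('g')(Pow(Add(N, -1), -1)), Mul(12, -224)) = Add(Mul(Rational(1, 2), Pow(Add(-120, Mul(2, Pow(Pow(Add(27, -1), -1), -1)), Mul(4, Pow(Add(27, -1), -1))), Rational(1, 2))), Mul(12, -224)) = Add(Mul(Rational(1, 2), Pow(Add(-120, Mul(2, Pow(Pow(26, -1), -1)), Mul(4, Pow(26, -1))), Rational(1, 2))), -2688) = Add(Mul(Rational(1, 2), Pow(Add(-120, Mul(2, Pow(Rational(1, 26), -1)), Mul(4, Rational(1, 26))), Rational(1, 2))), -2688) = Add(Mul(Rational(1, 2), Pow(Add(-120, Mul(2, 26), Rational(2, 13)), Rational(1, 2))), -2688) = Add(Mul(Rational(1, 2), Pow(Add(-120, 52, Rational(2, 13)), Rational(1, 2))), -2688) = Add(Mul(Rational(1, 2), Pow(Rational(-882, 13), Rational(1, 2))), -2688) = Add(Mul(Rational(1, 2), Mul(Rational(21, 13), I, Pow(26, Rational(1, 2)))), -2688) = Add(Mul(Rational(21, 26), I, Pow(26, Rational(1, 2))), -2688) = Add(-2688, Mul(Rational(21, 26), I, Pow(26, Rational(1, 2))))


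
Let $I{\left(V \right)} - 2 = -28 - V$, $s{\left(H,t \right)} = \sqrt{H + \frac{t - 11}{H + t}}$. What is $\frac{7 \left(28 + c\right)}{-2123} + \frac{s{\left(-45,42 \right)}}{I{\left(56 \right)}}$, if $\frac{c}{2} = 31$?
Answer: $- \frac{630}{2123} - \frac{i \sqrt{498}}{246} \approx -0.29675 - 0.090715 i$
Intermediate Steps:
$c = 62$ ($c = 2 \cdot 31 = 62$)
$s{\left(H,t \right)} = \sqrt{H + \frac{-11 + t}{H + t}}$
$I{\left(V \right)} = -26 - V$ ($I{\left(V \right)} = 2 - \left(28 + V\right) = -26 - V$)
$\frac{7 \left(28 + c\right)}{-2123} + \frac{s{\left(-45,42 \right)}}{I{\left(56 \right)}} = \frac{7 \left(28 + 62\right)}{-2123} + \frac{\sqrt{\frac{-11 + 42 - 45 \left(-45 + 42\right)}{-45 + 42}}}{-26 - 56} = 7 \cdot 90 \left(- \frac{1}{2123}\right) + \frac{\sqrt{\frac{-11 + 42 - -135}{-3}}}{-26 - 56} = 630 \left(- \frac{1}{2123}\right) + \frac{\sqrt{- \frac{-11 + 42 + 135}{3}}}{-82} = - \frac{630}{2123} + \sqrt{\left(- \frac{1}{3}\right) 166} \left(- \frac{1}{82}\right) = - \frac{630}{2123} + \sqrt{- \frac{166}{3}} \left(- \frac{1}{82}\right) = - \frac{630}{2123} + \frac{i \sqrt{498}}{3} \left(- \frac{1}{82}\right) = - \frac{630}{2123} - \frac{i \sqrt{498}}{246}$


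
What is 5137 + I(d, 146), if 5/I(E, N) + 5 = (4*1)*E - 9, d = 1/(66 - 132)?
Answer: 2383403/464 ≈ 5136.6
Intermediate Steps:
d = -1/66 (d = 1/(-66) = -1/66 ≈ -0.015152)
I(E, N) = 5/(-14 + 4*E) (I(E, N) = 5/(-5 + ((4*1)*E - 9)) = 5/(-5 + (4*E - 9)) = 5/(-5 + (-9 + 4*E)) = 5/(-14 + 4*E))
5137 + I(d, 146) = 5137 + 5/(2*(-7 + 2*(-1/66))) = 5137 + 5/(2*(-7 - 1/33)) = 5137 + 5/(2*(-232/33)) = 5137 + (5/2)*(-33/232) = 5137 - 165/464 = 2383403/464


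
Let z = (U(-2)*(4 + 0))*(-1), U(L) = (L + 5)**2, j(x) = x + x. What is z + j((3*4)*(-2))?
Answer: -84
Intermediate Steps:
j(x) = 2*x
U(L) = (5 + L)**2
z = -36 (z = ((5 - 2)**2*(4 + 0))*(-1) = (3**2*4)*(-1) = (9*4)*(-1) = 36*(-1) = -36)
z + j((3*4)*(-2)) = -36 + 2*((3*4)*(-2)) = -36 + 2*(12*(-2)) = -36 + 2*(-24) = -36 - 48 = -84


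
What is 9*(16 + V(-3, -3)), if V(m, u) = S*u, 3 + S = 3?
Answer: 144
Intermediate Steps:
S = 0 (S = -3 + 3 = 0)
V(m, u) = 0 (V(m, u) = 0*u = 0)
9*(16 + V(-3, -3)) = 9*(16 + 0) = 9*16 = 144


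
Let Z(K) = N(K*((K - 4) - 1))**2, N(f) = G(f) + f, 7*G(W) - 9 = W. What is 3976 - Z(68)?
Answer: -1174992137/49 ≈ -2.3979e+7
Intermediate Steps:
G(W) = 9/7 + W/7
N(f) = 9/7 + 8*f/7 (N(f) = (9/7 + f/7) + f = 9/7 + 8*f/7)
Z(K) = (9/7 + 8*K*(-5 + K)/7)**2 (Z(K) = (9/7 + 8*(K*((K - 4) - 1))/7)**2 = (9/7 + 8*(K*((-4 + K) - 1))/7)**2 = (9/7 + 8*(K*(-5 + K))/7)**2 = (9/7 + 8*K*(-5 + K)/7)**2)
3976 - Z(68) = 3976 - (9 + 8*68*(-5 + 68))**2/49 = 3976 - (9 + 8*68*63)**2/49 = 3976 - (9 + 34272)**2/49 = 3976 - 34281**2/49 = 3976 - 1175186961/49 = -1174992137/49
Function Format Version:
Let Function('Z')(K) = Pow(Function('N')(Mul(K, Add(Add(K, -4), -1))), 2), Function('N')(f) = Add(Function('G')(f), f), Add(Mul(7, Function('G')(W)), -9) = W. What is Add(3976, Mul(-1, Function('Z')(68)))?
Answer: Rational(-1174992137, 49) ≈ -2.3979e+7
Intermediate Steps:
Function('G')(W) = Add(Rational(9, 7), Mul(Rational(1, 7), W))
Function('N')(f) = Add(Rational(9, 7), Mul(Rational(8, 7), f)) (Function('N')(f) = Add(Add(Rational(9, 7), Mul(Rational(1, 7), f)), f) = Add(Rational(9, 7), Mul(Rational(8, 7), f)))
Function('Z')(K) = Pow(Add(Rational(9, 7), Mul(Rational(8, 7), K, Add(-5, K))), 2) (Function('Z')(K) = Pow(Add(Rational(9, 7), Mul(Rational(8, 7), Mul(K, Add(Add(K, -4), -1)))), 2) = Pow(Add(Rational(9, 7), Mul(Rational(8, 7), Mul(K, Add(Add(-4, K), -1)))), 2) = Pow(Add(Rational(9, 7), Mul(Rational(8, 7), Mul(K, Add(-5, K)))), 2) = Pow(Add(Rational(9, 7), Mul(Rational(8, 7), K, Add(-5, K))), 2))
Add(3976, Mul(-1, Function('Z')(68))) = Add(3976, Mul(-1, Mul(Rational(1, 49), Pow(Add(9, Mul(8, 68, Add(-5, 68))), 2)))) = Add(3976, Mul(-1, Mul(Rational(1, 49), Pow(Add(9, Mul(8, 68, 63)), 2)))) = Add(3976, Mul(-1, Mul(Rational(1, 49), Pow(Add(9, 34272), 2)))) = Add(3976, Mul(-1, Mul(Rational(1, 49), Pow(34281, 2)))) = Add(3976, Mul(-1, Mul(Rational(1, 49), 1175186961))) = Add(3976, Mul(-1, Rational(1175186961, 49))) = Add(3976, Rational(-1175186961, 49)) = Rational(-1174992137, 49)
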